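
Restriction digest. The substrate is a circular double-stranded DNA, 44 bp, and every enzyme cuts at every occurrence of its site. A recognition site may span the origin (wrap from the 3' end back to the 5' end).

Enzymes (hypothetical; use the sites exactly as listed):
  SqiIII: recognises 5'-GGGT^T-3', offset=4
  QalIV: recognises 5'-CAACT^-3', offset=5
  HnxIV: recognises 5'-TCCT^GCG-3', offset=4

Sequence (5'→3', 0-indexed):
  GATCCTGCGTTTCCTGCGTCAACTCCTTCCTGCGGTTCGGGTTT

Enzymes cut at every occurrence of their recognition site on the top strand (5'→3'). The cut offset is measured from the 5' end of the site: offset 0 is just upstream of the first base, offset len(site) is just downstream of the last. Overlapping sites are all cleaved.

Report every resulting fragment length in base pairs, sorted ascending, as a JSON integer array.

Scan for sites:
  SqiIII (GGGTT, off=4): starts [38] → cuts [42]
  QalIV (CAACT, off=5): starts [19] → cuts [24]
  HnxIV (TCCTGCG, off=4): starts [2, 11, 27] → cuts [6, 15, 31]

Pooled cuts: [6, 15, 24, 31, 42]

Fragments:
  6→15: 9 bp
  15→24: 9 bp
  24→31: 7 bp
  31→42: 11 bp
  42→6 (wrap): 44-42+6 = 8 bp

[7,8,9,9,11]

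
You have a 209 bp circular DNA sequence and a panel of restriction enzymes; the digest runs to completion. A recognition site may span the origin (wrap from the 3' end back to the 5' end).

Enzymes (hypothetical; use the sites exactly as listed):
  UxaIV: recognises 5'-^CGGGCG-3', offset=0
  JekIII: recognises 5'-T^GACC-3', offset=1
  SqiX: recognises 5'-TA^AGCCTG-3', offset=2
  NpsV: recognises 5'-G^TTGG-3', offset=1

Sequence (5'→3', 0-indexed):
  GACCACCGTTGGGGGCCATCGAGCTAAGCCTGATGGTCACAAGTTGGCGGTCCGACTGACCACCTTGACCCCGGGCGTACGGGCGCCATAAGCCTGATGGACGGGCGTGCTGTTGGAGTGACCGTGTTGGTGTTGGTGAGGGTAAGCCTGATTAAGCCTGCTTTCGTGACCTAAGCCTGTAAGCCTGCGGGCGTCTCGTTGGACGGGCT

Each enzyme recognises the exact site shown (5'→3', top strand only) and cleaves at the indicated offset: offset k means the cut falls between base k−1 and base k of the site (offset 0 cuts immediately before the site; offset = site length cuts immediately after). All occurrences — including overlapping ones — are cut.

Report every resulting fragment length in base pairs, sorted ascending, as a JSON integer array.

[5,6,6,6,7,7,8,8,8,9,10,11,11,11,11,11,12,13,14,17,18]

Per-enzyme occurrences:
  UxaIV CGGGCG/0: at [71, 79, 101, 187] ⇒ [71, 79, 101, 187]
  JekIII TGACC/1: at [56, 65, 118, 166, 208] ⇒ [0, 57, 66, 119, 167]
  SqiX TAAGCCTG/2: at [24, 88, 142, 152, 171, 179] ⇒ [26, 90, 144, 154, 173, 181]
  NpsV GTTGG/1: at [7, 42, 111, 125, 131, 197] ⇒ [8, 43, 112, 126, 132, 198]

Pooled cuts: [0, 8, 26, 43, 57, 66, 71, 79, 90, 101, 112, 119, 126, 132, 144, 154, 167, 173, 181, 187, 198]

Fragments:
  0→8: 8 bp
  8→26: 18 bp
  26→43: 17 bp
  43→57: 14 bp
  57→66: 9 bp
  66→71: 5 bp
  71→79: 8 bp
  79→90: 11 bp
  90→101: 11 bp
  101→112: 11 bp
  112→119: 7 bp
  119→126: 7 bp
  126→132: 6 bp
  132→144: 12 bp
  144→154: 10 bp
  154→167: 13 bp
  167→173: 6 bp
  173→181: 8 bp
  181→187: 6 bp
  187→198: 11 bp
  198→0 (wrap): 209-198+0 = 11 bp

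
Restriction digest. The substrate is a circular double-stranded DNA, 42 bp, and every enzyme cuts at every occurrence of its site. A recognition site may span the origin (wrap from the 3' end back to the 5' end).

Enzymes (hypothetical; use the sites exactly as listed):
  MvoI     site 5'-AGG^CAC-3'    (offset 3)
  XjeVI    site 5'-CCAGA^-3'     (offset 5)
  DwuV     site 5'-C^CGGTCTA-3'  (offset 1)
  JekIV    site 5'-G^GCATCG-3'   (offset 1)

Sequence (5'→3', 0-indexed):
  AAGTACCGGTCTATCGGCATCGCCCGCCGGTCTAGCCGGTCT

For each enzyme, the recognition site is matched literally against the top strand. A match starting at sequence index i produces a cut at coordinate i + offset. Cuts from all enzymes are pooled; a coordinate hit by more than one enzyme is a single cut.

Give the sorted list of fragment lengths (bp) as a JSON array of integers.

[9,10,11,12]

Site scan:
  MvoI (AGGCAC, off=3): no sites
  XjeVI (CCAGA, off=5): no sites
  DwuV CCGGTCTA/1: at [5, 26, 35] ⇒ [6, 27, 36]
  JekIV GGCATCG/1: at [15] ⇒ [16]

Pooled cuts: [6, 16, 27, 36]

Fragment lengths:
  6→16: 10 bp
  16→27: 11 bp
  27→36: 9 bp
  36→6 (wrap): 42-36+6 = 12 bp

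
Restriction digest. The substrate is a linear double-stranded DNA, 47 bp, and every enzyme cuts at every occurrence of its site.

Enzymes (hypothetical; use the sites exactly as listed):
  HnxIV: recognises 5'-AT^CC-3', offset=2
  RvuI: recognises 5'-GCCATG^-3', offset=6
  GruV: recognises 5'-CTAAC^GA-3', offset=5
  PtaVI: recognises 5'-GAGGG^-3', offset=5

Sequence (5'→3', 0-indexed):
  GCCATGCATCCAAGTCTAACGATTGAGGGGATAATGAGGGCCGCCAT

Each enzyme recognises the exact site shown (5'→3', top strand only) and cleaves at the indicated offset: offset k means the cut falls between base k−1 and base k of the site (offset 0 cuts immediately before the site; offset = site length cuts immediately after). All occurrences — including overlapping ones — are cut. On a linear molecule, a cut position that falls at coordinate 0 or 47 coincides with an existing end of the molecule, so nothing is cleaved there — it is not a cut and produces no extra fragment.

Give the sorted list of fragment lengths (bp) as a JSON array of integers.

[3,6,7,9,11,11]

Per-enzyme occurrences:
  HnxIV (ATCC, off=2): starts [7] → cuts [9]
  RvuI (GCCATG, off=6): starts [0] → cuts [6]
  GruV (CTAACGA, off=5): starts [15] → cuts [20]
  PtaVI (GAGGG, off=5): starts [24, 35] → cuts [29, 40]

Pooled cuts: [6, 9, 20, 29, 40]

Fragments:
  [0,6): 6 bp
  [6,9): 3 bp
  [9,20): 11 bp
  [20,29): 9 bp
  [29,40): 11 bp
  [40,47): 7 bp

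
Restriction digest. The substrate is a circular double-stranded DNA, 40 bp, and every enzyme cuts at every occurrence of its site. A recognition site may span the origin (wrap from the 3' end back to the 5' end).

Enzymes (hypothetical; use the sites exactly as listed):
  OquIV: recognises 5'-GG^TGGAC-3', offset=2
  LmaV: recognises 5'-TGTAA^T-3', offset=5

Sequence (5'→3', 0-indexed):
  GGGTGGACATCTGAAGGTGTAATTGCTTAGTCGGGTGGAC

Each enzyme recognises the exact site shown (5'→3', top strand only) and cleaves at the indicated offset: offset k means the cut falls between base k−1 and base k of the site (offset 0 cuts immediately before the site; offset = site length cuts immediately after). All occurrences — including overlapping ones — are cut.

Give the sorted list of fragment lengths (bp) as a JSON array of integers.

[8,13,19]

Site scan:
  OquIV GGTGGAC/2: at [1, 33] ⇒ [3, 35]
  LmaV TGTAAT/5: at [17] ⇒ [22]

All cut coordinates (distinct, sorted): [3, 22, 35]

Fragment lengths:
  3→22: 19 bp
  22→35: 13 bp
  35→3 (wrap): 40-35+3 = 8 bp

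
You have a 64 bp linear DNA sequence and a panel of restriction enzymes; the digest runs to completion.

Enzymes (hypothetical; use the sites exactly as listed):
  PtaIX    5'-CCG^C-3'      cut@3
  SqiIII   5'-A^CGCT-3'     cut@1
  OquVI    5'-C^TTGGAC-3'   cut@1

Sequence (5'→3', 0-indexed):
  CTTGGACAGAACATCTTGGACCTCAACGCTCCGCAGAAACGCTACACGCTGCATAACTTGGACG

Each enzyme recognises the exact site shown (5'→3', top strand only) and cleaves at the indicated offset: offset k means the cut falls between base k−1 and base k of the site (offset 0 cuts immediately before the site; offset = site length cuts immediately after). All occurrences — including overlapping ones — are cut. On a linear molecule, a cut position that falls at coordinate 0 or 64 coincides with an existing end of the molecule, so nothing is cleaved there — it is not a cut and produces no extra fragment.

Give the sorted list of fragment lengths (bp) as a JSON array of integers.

Per-enzyme occurrences:
  PtaIX CCGC/3: at [30] ⇒ [33]
  SqiIII ACGCT/1: at [25, 38, 45] ⇒ [26, 39, 46]
  OquVI CTTGGAC/1: at [0, 14, 56] ⇒ [1, 15, 57]

Pooled cuts: [1, 15, 26, 33, 39, 46, 57]

Fragments:
  [0,1): 1 bp
  [1,15): 14 bp
  [15,26): 11 bp
  [26,33): 7 bp
  [33,39): 6 bp
  [39,46): 7 bp
  [46,57): 11 bp
  [57,64): 7 bp

[1,6,7,7,7,11,11,14]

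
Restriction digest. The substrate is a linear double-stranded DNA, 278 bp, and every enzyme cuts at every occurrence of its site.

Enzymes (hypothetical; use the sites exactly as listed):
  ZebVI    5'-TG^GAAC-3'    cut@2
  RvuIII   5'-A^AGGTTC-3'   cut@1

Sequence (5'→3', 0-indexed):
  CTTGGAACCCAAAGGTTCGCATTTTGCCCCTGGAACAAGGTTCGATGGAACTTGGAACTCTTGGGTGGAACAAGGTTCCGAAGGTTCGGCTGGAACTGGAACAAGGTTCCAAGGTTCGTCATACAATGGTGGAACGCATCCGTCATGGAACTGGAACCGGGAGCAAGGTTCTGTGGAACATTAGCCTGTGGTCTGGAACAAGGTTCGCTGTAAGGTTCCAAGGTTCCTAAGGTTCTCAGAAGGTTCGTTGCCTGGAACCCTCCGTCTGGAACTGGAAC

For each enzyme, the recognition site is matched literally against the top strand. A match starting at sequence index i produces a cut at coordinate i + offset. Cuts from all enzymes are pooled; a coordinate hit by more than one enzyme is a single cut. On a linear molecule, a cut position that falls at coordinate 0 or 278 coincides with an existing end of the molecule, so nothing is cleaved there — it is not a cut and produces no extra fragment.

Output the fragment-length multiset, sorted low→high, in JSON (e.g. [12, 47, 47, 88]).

Site scan:
  ZebVI TGGAAC/2: at [2, 30, 45, 52, 65, 90, 96, 129, 145, 151, 173, 193, 252, 266, 272] ⇒ [4, 32, 47, 54, 67, 92, 98, 131, 147, 153, 175, 195, 254, 268, 274]
  RvuIII AAGGTTC/1: at [11, 36, 71, 80, 102, 110, 164, 199, 211, 219, 228, 239] ⇒ [12, 37, 72, 81, 103, 111, 165, 200, 212, 220, 229, 240]

Pooled cuts: [4, 12, 32, 37, 47, 54, 67, 72, 81, 92, 98, 103, 111, 131, 147, 153, 165, 175, 195, 200, 212, 220, 229, 240, 254, 268, 274]

Fragments:
  [0,4): 4 bp
  [4,12): 8 bp
  [12,32): 20 bp
  [32,37): 5 bp
  [37,47): 10 bp
  [47,54): 7 bp
  [54,67): 13 bp
  [67,72): 5 bp
  [72,81): 9 bp
  [81,92): 11 bp
  [92,98): 6 bp
  [98,103): 5 bp
  [103,111): 8 bp
  [111,131): 20 bp
  [131,147): 16 bp
  [147,153): 6 bp
  [153,165): 12 bp
  [165,175): 10 bp
  [175,195): 20 bp
  [195,200): 5 bp
  [200,212): 12 bp
  [212,220): 8 bp
  [220,229): 9 bp
  [229,240): 11 bp
  [240,254): 14 bp
  [254,268): 14 bp
  [268,274): 6 bp
  [274,278): 4 bp

[4,4,5,5,5,5,6,6,6,7,8,8,8,9,9,10,10,11,11,12,12,13,14,14,16,20,20,20]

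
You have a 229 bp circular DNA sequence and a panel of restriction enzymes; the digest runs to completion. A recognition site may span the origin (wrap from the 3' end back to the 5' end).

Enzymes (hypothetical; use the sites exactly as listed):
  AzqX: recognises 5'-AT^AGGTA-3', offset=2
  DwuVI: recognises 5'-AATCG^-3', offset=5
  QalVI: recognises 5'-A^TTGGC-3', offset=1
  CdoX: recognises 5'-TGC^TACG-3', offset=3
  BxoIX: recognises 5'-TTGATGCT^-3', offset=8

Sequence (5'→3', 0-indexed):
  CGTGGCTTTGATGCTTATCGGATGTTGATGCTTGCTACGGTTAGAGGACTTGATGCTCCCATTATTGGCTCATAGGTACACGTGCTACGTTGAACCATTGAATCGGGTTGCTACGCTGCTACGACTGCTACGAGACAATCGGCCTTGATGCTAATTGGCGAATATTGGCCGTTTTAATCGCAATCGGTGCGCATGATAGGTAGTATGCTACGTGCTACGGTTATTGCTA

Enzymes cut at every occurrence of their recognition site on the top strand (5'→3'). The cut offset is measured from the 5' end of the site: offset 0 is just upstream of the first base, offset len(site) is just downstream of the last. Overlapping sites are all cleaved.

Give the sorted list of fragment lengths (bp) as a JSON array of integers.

[2,3,6,6,7,7,8,9,9,10,11,11,11,12,12,13,16,17,17,20,22]

Site scan:
  AzqX (ATAGGTA, off=2): starts [71, 195] → cuts [73, 197]
  DwuVI (AATCG, off=5): starts [100, 136, 175, 181] → cuts [105, 141, 180, 186]
  QalVI (ATTGGC, off=1): starts [63, 153, 163] → cuts [64, 154, 164]
  CdoX (TGCTACG, off=3): starts [32, 82, 108, 116, 125, 205, 212, 224] → cuts [35, 85, 111, 119, 128, 208, 215, 227]
  BxoIX (TTGATGCT, off=8): starts [7, 24, 49, 144] → cuts [15, 32, 57, 152]

All cut coordinates (distinct, sorted): [15, 32, 35, 57, 64, 73, 85, 105, 111, 119, 128, 141, 152, 154, 164, 180, 186, 197, 208, 215, 227]

Fragments:
  15→32: 17 bp
  32→35: 3 bp
  35→57: 22 bp
  57→64: 7 bp
  64→73: 9 bp
  73→85: 12 bp
  85→105: 20 bp
  105→111: 6 bp
  111→119: 8 bp
  119→128: 9 bp
  128→141: 13 bp
  141→152: 11 bp
  152→154: 2 bp
  154→164: 10 bp
  164→180: 16 bp
  180→186: 6 bp
  186→197: 11 bp
  197→208: 11 bp
  208→215: 7 bp
  215→227: 12 bp
  227→15 (wrap): 229-227+15 = 17 bp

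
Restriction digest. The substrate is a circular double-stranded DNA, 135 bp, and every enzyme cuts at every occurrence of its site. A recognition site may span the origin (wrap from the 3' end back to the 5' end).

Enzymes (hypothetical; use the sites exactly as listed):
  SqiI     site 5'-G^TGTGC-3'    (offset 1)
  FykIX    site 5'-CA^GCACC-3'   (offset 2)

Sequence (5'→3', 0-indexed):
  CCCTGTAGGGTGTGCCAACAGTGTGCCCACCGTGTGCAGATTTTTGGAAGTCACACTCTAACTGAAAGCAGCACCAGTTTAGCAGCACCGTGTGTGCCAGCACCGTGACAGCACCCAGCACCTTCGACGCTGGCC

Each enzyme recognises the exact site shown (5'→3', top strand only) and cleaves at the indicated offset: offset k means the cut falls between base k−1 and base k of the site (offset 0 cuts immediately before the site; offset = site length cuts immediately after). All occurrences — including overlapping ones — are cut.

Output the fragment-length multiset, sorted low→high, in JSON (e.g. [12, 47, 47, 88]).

Scan for sites:
  SqiI (GTGTGC, off=1): starts [9, 20, 31, 91] → cuts [10, 21, 32, 92]
  FykIX (CAGCACC, off=2): starts [68, 82, 97, 108, 115] → cuts [70, 84, 99, 110, 117]

All cut coordinates (distinct, sorted): [10, 21, 32, 70, 84, 92, 99, 110, 117]

Fragments:
  10→21: 11 bp
  21→32: 11 bp
  32→70: 38 bp
  70→84: 14 bp
  84→92: 8 bp
  92→99: 7 bp
  99→110: 11 bp
  110→117: 7 bp
  117→10 (wrap): 135-117+10 = 28 bp

[7,7,8,11,11,11,14,28,38]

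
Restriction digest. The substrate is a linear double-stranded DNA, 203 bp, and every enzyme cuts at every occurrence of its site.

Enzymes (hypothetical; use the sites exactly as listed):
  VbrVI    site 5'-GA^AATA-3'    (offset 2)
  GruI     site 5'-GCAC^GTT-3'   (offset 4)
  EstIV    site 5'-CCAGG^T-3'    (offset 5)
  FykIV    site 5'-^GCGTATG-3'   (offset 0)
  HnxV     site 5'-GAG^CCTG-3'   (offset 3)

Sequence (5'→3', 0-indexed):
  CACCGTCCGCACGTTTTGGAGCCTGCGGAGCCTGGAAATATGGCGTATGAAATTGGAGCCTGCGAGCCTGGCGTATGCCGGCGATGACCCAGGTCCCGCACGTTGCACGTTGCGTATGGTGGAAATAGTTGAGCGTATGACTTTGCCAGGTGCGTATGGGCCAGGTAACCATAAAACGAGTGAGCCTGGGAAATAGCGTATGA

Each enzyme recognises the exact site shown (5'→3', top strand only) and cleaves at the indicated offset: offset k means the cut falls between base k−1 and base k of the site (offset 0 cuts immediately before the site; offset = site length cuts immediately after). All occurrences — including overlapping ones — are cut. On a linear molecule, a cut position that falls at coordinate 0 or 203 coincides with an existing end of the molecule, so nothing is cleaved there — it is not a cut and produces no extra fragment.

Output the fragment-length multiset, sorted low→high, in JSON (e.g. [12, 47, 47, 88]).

[1,3,4,4,6,6,7,7,8,8,8,9,9,9,12,12,14,16,18,19,23]

Per-enzyme occurrences:
  VbrVI (GAAATA, off=2): starts [34, 121, 189] → cuts [36, 123, 191]
  GruI (GCACGTT, off=4): starts [8, 97, 104] → cuts [12, 101, 108]
  EstIV (CCAGGT, off=5): starts [88, 145, 160] → cuts [93, 150, 165]
  FykIV (GCGTATG, off=0): starts [42, 70, 111, 132, 151, 195] → cuts [42, 70, 111, 132, 151, 195]
  HnxV (GAGCCTG, off=3): starts [18, 27, 55, 63, 181] → cuts [21, 30, 58, 66, 184]

Pooled cuts: [12, 21, 30, 36, 42, 58, 66, 70, 93, 101, 108, 111, 123, 132, 150, 151, 165, 184, 191, 195]

Fragments:
  [0,12): 12 bp
  [12,21): 9 bp
  [21,30): 9 bp
  [30,36): 6 bp
  [36,42): 6 bp
  [42,58): 16 bp
  [58,66): 8 bp
  [66,70): 4 bp
  [70,93): 23 bp
  [93,101): 8 bp
  [101,108): 7 bp
  [108,111): 3 bp
  [111,123): 12 bp
  [123,132): 9 bp
  [132,150): 18 bp
  [150,151): 1 bp
  [151,165): 14 bp
  [165,184): 19 bp
  [184,191): 7 bp
  [191,195): 4 bp
  [195,203): 8 bp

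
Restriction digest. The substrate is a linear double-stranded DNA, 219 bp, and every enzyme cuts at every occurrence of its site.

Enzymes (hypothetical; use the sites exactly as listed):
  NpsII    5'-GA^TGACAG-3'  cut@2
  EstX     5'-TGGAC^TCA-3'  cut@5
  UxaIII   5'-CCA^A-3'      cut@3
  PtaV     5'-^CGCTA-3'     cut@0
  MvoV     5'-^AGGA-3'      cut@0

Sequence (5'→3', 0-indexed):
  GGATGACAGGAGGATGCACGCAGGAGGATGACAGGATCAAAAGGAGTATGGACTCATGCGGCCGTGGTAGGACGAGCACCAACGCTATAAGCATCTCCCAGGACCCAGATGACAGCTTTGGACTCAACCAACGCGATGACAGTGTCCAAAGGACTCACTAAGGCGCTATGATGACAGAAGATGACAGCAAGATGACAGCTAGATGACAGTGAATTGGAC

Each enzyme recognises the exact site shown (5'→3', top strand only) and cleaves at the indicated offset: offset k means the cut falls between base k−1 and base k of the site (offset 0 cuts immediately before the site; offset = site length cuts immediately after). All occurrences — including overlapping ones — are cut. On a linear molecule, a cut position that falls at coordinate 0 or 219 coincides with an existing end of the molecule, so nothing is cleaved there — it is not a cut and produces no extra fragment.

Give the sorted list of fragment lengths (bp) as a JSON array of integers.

Site scan:
  NpsII GATGACAG/2: at [1, 26, 107, 134, 169, 179, 190, 201] ⇒ [3, 28, 109, 136, 171, 181, 192, 203]
  EstX TGGACTCA/5: at [48, 118] ⇒ [53, 123]
  UxaIII CCAA/3: at [78, 127, 145] ⇒ [81, 130, 148]
  PtaV CGCTA/0: at [82, 163] ⇒ [82, 163]
  MvoV AGGA/0: at [7, 10, 21, 24, 32, 41, 68, 99, 149] ⇒ [7, 10, 21, 24, 32, 41, 68, 99, 149]

All cut coordinates (distinct, sorted): [3, 7, 10, 21, 24, 28, 32, 41, 53, 68, 81, 82, 99, 109, 123, 130, 136, 148, 149, 163, 171, 181, 192, 203]

Fragments:
  [0,3): 3 bp
  [3,7): 4 bp
  [7,10): 3 bp
  [10,21): 11 bp
  [21,24): 3 bp
  [24,28): 4 bp
  [28,32): 4 bp
  [32,41): 9 bp
  [41,53): 12 bp
  [53,68): 15 bp
  [68,81): 13 bp
  [81,82): 1 bp
  [82,99): 17 bp
  [99,109): 10 bp
  [109,123): 14 bp
  [123,130): 7 bp
  [130,136): 6 bp
  [136,148): 12 bp
  [148,149): 1 bp
  [149,163): 14 bp
  [163,171): 8 bp
  [171,181): 10 bp
  [181,192): 11 bp
  [192,203): 11 bp
  [203,219): 16 bp

[1,1,3,3,3,4,4,4,6,7,8,9,10,10,11,11,11,12,12,13,14,14,15,16,17]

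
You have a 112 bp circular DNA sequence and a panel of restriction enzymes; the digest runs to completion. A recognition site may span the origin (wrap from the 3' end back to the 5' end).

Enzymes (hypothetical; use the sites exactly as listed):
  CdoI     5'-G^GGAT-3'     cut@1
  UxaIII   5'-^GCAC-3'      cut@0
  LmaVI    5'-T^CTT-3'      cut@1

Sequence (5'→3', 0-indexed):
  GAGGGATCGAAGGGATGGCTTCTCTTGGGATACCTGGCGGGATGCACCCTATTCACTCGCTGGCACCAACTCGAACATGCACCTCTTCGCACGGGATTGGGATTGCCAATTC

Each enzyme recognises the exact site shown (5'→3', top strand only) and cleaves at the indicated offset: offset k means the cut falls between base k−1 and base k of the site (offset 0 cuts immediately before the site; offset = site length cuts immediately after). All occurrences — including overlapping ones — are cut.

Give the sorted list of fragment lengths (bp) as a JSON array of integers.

[4,4,4,5,6,6,9,11,12,16,16,19]

Per-enzyme occurrences:
  CdoI (GGGAT, off=1): starts [2, 11, 26, 38, 92, 98] → cuts [3, 12, 27, 39, 93, 99]
  UxaIII (GCAC, off=0): starts [43, 62, 78, 88] → cuts [43, 62, 78, 88]
  LmaVI (TCTT, off=1): starts [22, 83] → cuts [23, 84]

All cut coordinates (distinct, sorted): [3, 12, 23, 27, 39, 43, 62, 78, 84, 88, 93, 99]

Fragments:
  3→12: 9 bp
  12→23: 11 bp
  23→27: 4 bp
  27→39: 12 bp
  39→43: 4 bp
  43→62: 19 bp
  62→78: 16 bp
  78→84: 6 bp
  84→88: 4 bp
  88→93: 5 bp
  93→99: 6 bp
  99→3 (wrap): 112-99+3 = 16 bp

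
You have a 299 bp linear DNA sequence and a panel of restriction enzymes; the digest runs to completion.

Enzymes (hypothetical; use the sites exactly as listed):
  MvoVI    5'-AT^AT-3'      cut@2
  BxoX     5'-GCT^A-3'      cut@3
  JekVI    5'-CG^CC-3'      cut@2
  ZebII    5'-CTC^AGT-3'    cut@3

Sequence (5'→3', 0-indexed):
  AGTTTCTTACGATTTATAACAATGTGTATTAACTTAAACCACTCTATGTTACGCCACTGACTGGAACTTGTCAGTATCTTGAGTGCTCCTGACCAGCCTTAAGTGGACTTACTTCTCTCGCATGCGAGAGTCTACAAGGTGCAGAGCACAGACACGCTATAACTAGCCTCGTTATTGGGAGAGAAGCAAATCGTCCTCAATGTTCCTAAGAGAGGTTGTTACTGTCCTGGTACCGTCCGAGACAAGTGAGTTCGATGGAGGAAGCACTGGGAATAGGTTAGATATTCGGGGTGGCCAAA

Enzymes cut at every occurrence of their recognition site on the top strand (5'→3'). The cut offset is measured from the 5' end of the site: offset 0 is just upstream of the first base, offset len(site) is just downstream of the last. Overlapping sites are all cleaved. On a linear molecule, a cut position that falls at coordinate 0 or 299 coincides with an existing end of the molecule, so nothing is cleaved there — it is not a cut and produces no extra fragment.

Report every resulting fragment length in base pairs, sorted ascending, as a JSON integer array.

Scan for sites:
  MvoVI ATAT/2: at [281] ⇒ [283]
  BxoX GCTA/3: at [155] ⇒ [158]
  JekVI CGCC/2: at [51] ⇒ [53]
  ZebII (CTCAGT, off=3): no sites

Pooled cuts: [53, 158, 283]

Fragments:
  [0,53): 53 bp
  [53,158): 105 bp
  [158,283): 125 bp
  [283,299): 16 bp

[16,53,105,125]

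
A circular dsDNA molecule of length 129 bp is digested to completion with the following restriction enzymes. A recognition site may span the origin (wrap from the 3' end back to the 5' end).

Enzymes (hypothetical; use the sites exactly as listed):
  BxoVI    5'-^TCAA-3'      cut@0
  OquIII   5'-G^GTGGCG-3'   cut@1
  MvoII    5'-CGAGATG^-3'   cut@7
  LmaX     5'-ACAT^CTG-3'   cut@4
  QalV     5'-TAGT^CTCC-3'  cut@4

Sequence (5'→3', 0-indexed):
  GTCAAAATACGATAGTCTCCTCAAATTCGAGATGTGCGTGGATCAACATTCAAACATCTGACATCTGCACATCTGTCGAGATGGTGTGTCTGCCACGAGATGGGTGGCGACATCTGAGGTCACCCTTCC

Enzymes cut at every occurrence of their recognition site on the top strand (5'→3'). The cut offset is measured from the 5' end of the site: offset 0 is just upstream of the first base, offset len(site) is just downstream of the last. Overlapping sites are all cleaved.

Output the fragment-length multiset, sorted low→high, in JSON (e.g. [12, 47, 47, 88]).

[1,4,7,7,8,8,8,10,11,14,15,17,19]

Site scan:
  BxoVI (TCAA, off=0): starts [1, 20, 42, 49] → cuts [1, 20, 42, 49]
  OquIII (GGTGGCG, off=1): starts [102] → cuts [103]
  MvoII (CGAGATG, off=7): starts [27, 76, 95] → cuts [34, 83, 102]
  LmaX (ACATCTG, off=4): starts [53, 60, 68, 109] → cuts [57, 64, 72, 113]
  QalV (TAGTCTCC, off=4): starts [12] → cuts [16]

Pooled cuts: [1, 16, 20, 34, 42, 49, 57, 64, 72, 83, 102, 103, 113]

Fragments:
  1→16: 15 bp
  16→20: 4 bp
  20→34: 14 bp
  34→42: 8 bp
  42→49: 7 bp
  49→57: 8 bp
  57→64: 7 bp
  64→72: 8 bp
  72→83: 11 bp
  83→102: 19 bp
  102→103: 1 bp
  103→113: 10 bp
  113→1 (wrap): 129-113+1 = 17 bp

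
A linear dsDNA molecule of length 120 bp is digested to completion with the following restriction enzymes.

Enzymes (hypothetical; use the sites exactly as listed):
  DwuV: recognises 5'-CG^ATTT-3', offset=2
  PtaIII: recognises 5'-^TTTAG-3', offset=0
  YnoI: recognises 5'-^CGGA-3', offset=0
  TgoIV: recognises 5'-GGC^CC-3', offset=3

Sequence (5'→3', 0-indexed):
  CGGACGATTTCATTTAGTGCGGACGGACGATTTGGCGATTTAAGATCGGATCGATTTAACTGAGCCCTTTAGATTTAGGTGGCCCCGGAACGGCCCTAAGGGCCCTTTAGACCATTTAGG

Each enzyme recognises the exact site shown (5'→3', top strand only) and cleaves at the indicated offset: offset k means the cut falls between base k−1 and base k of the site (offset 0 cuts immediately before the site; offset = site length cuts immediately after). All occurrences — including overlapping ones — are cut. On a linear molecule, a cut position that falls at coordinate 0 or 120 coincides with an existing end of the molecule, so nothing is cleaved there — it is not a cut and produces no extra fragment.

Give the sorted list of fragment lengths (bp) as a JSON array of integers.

[2,2,4,6,6,6,6,6,7,7,8,9,9,9,9,10,14]

Per-enzyme occurrences:
  DwuV CGATTT/2: at [4, 27, 35, 51] ⇒ [6, 29, 37, 53]
  PtaIII TTTAG/0: at [12, 67, 73, 105, 114] ⇒ [12, 67, 73, 105, 114]
  YnoI CGGA/0: at [0, 19, 23, 46, 85] ⇒ [19, 23, 46, 85] (position 0 is a terminus of the linear molecule — no cut)
  TgoIV GGCCC/3: at [80, 91, 100] ⇒ [83, 94, 103]

Pooled cuts: [6, 12, 19, 23, 29, 37, 46, 53, 67, 73, 83, 85, 94, 103, 105, 114]

Fragments:
  [0,6): 6 bp
  [6,12): 6 bp
  [12,19): 7 bp
  [19,23): 4 bp
  [23,29): 6 bp
  [29,37): 8 bp
  [37,46): 9 bp
  [46,53): 7 bp
  [53,67): 14 bp
  [67,73): 6 bp
  [73,83): 10 bp
  [83,85): 2 bp
  [85,94): 9 bp
  [94,103): 9 bp
  [103,105): 2 bp
  [105,114): 9 bp
  [114,120): 6 bp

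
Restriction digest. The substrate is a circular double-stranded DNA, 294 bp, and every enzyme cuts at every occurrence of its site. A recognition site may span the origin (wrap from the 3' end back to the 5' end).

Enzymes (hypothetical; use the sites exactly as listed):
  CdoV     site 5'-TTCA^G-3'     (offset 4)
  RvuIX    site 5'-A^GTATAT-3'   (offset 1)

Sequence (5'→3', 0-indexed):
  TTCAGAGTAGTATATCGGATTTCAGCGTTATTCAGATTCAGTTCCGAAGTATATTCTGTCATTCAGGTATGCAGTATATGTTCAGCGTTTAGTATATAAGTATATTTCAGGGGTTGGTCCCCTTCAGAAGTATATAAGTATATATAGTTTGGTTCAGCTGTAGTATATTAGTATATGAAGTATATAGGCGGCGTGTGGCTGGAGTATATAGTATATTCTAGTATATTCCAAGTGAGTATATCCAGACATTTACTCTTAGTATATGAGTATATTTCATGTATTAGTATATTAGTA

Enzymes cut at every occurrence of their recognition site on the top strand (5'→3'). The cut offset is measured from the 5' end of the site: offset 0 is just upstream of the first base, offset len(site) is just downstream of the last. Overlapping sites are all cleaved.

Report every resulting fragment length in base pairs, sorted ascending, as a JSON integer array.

Scan for sites:
  CdoV TTCAG/4: at [0, 20, 30, 36, 61, 80, 105, 122, 152] ⇒ [4, 24, 34, 40, 65, 84, 109, 126, 156]
  RvuIX AGTATAT/1: at [8, 47, 72, 90, 98, 128, 136, 161, 169, 178, 202, 209, 219, 234, 257, 265, 282] ⇒ [9, 48, 73, 91, 99, 129, 137, 162, 170, 179, 203, 210, 220, 235, 258, 266, 283]

All cut coordinates (distinct, sorted): [4, 9, 24, 34, 40, 48, 65, 73, 84, 91, 99, 109, 126, 129, 137, 156, 162, 170, 179, 203, 210, 220, 235, 258, 266, 283]

Fragment lengths:
  4→9: 5 bp
  9→24: 15 bp
  24→34: 10 bp
  34→40: 6 bp
  40→48: 8 bp
  48→65: 17 bp
  65→73: 8 bp
  73→84: 11 bp
  84→91: 7 bp
  91→99: 8 bp
  99→109: 10 bp
  109→126: 17 bp
  126→129: 3 bp
  129→137: 8 bp
  137→156: 19 bp
  156→162: 6 bp
  162→170: 8 bp
  170→179: 9 bp
  179→203: 24 bp
  203→210: 7 bp
  210→220: 10 bp
  220→235: 15 bp
  235→258: 23 bp
  258→266: 8 bp
  266→283: 17 bp
  283→4 (wrap): 294-283+4 = 15 bp

[3,5,6,6,7,7,8,8,8,8,8,8,9,10,10,10,11,15,15,15,17,17,17,19,23,24]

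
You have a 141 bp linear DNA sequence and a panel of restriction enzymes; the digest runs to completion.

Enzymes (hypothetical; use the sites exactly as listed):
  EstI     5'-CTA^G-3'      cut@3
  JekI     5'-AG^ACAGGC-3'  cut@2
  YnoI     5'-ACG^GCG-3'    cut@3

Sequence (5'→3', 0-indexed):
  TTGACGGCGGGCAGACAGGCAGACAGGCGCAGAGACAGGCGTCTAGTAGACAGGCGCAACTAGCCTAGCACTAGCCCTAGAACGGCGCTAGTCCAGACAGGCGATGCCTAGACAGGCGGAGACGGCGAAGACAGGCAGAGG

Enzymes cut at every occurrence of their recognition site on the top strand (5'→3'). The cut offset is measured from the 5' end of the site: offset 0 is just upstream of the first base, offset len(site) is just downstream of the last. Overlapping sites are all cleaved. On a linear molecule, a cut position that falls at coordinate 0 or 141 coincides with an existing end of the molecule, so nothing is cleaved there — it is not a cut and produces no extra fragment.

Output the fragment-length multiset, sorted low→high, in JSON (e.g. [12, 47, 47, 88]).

Site scan:
  EstI CTAG/3: at [42, 59, 64, 70, 76, 87, 107] ⇒ [45, 62, 67, 73, 79, 90, 110]
  JekI AGACAGGC/2: at [12, 20, 32, 47, 94, 109, 128] ⇒ [14, 22, 34, 49, 96, 111, 130]
  YnoI ACGGCG/3: at [3, 81, 121] ⇒ [6, 84, 124]

Pooled cuts: [6, 14, 22, 34, 45, 49, 62, 67, 73, 79, 84, 90, 96, 110, 111, 124, 130]

Fragments:
  [0,6): 6 bp
  [6,14): 8 bp
  [14,22): 8 bp
  [22,34): 12 bp
  [34,45): 11 bp
  [45,49): 4 bp
  [49,62): 13 bp
  [62,67): 5 bp
  [67,73): 6 bp
  [73,79): 6 bp
  [79,84): 5 bp
  [84,90): 6 bp
  [90,96): 6 bp
  [96,110): 14 bp
  [110,111): 1 bp
  [111,124): 13 bp
  [124,130): 6 bp
  [130,141): 11 bp

[1,4,5,5,6,6,6,6,6,6,8,8,11,11,12,13,13,14]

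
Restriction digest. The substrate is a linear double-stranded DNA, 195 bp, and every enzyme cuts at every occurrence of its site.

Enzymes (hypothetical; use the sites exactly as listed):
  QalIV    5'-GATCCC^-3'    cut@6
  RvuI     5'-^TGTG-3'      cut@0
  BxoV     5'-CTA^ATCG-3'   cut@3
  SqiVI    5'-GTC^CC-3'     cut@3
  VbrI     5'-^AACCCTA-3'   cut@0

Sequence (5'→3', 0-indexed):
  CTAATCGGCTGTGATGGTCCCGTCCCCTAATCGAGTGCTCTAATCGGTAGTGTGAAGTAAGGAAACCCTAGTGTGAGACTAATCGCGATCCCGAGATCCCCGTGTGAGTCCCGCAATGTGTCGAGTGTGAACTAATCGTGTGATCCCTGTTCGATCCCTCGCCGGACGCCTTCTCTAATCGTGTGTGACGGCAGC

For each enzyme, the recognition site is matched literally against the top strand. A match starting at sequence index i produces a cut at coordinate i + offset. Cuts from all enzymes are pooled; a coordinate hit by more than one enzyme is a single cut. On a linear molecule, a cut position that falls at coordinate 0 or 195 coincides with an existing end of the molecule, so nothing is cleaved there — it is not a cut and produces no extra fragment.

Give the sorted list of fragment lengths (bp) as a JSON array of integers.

Site scan:
  QalIV GATCCC/6: at [86, 94, 141, 152] ⇒ [92, 100, 147, 158]
  RvuI TGTG/0: at [9, 50, 71, 102, 116, 125, 138, 181, 183] ⇒ [9, 50, 71, 102, 116, 125, 138, 181, 183]
  BxoV CTAATCG/3: at [0, 26, 39, 78, 131, 174] ⇒ [3, 29, 42, 81, 134, 177]
  SqiVI GTCCC/3: at [16, 21, 107] ⇒ [19, 24, 110]
  VbrI AACCCTA/0: at [63] ⇒ [63]

All cut coordinates (distinct, sorted): [3, 9, 19, 24, 29, 42, 50, 63, 71, 81, 92, 100, 102, 110, 116, 125, 134, 138, 147, 158, 177, 181, 183]

Fragment lengths:
  [0,3): 3 bp
  [3,9): 6 bp
  [9,19): 10 bp
  [19,24): 5 bp
  [24,29): 5 bp
  [29,42): 13 bp
  [42,50): 8 bp
  [50,63): 13 bp
  [63,71): 8 bp
  [71,81): 10 bp
  [81,92): 11 bp
  [92,100): 8 bp
  [100,102): 2 bp
  [102,110): 8 bp
  [110,116): 6 bp
  [116,125): 9 bp
  [125,134): 9 bp
  [134,138): 4 bp
  [138,147): 9 bp
  [147,158): 11 bp
  [158,177): 19 bp
  [177,181): 4 bp
  [181,183): 2 bp
  [183,195): 12 bp

[2,2,3,4,4,5,5,6,6,8,8,8,8,9,9,9,10,10,11,11,12,13,13,19]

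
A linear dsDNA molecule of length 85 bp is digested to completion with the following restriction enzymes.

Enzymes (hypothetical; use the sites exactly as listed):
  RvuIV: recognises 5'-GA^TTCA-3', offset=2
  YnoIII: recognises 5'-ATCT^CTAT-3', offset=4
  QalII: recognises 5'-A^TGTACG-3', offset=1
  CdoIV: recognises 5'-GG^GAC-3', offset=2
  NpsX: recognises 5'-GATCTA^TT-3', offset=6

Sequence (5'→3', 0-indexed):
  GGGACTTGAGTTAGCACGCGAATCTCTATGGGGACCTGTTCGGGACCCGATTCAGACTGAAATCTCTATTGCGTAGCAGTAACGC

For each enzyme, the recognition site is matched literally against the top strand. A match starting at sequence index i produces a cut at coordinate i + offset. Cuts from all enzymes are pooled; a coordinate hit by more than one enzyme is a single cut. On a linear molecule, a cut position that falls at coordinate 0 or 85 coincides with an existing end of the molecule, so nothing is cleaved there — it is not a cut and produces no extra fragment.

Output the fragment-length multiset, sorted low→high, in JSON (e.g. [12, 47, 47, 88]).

[2,7,7,11,15,20,23]

Scan for sites:
  RvuIV (GATTCA, off=2): starts [48] → cuts [50]
  YnoIII (ATCTCTAT, off=4): starts [21, 61] → cuts [25, 65]
  QalII (ATGTACG, off=1): no sites
  CdoIV (GGGAC, off=2): starts [0, 30, 41] → cuts [2, 32, 43]
  NpsX (GATCTATT, off=6): no sites

All cut coordinates (distinct, sorted): [2, 25, 32, 43, 50, 65]

Fragment lengths:
  [0,2): 2 bp
  [2,25): 23 bp
  [25,32): 7 bp
  [32,43): 11 bp
  [43,50): 7 bp
  [50,65): 15 bp
  [65,85): 20 bp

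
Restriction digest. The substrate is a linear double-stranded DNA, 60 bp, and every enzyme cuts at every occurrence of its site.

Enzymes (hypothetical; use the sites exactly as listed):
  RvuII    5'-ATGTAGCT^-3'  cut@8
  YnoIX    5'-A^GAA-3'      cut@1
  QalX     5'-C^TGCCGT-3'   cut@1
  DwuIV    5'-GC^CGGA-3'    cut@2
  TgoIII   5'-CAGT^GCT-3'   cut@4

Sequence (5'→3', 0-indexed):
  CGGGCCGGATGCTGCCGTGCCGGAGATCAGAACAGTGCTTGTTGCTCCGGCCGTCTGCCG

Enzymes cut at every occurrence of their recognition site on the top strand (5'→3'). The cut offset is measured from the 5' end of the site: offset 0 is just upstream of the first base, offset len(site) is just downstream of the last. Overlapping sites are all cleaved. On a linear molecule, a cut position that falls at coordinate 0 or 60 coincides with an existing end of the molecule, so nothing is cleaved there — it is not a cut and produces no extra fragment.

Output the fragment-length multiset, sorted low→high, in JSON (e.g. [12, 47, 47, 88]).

[5,7,7,8,9,24]

Per-enzyme occurrences:
  RvuII (ATGTAGCT, off=8): no sites
  YnoIX AGAA/1: at [28] ⇒ [29]
  QalX CTGCCGT/1: at [11] ⇒ [12]
  DwuIV GCCGGA/2: at [3, 18] ⇒ [5, 20]
  TgoIII CAGTGCT/4: at [32] ⇒ [36]

Pooled cuts: [5, 12, 20, 29, 36]

Fragment lengths:
  [0,5): 5 bp
  [5,12): 7 bp
  [12,20): 8 bp
  [20,29): 9 bp
  [29,36): 7 bp
  [36,60): 24 bp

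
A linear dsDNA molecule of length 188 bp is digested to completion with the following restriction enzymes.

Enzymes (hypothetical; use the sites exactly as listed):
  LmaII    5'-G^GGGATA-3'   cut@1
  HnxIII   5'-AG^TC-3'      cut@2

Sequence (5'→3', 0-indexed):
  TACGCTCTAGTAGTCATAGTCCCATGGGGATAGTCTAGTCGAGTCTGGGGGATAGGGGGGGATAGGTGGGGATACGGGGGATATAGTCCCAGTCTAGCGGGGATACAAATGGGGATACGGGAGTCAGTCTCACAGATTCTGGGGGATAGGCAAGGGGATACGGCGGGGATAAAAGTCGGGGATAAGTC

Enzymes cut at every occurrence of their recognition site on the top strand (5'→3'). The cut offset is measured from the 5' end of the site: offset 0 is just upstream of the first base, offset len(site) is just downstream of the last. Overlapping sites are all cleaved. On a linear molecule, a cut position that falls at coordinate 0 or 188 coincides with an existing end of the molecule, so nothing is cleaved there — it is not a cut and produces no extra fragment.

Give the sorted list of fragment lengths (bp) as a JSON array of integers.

[2,3,4,5,5,5,6,6,7,7,7,8,9,9,10,10,10,11,12,12,12,13,15]

Per-enzyme occurrences:
  LmaII GGGGATA/1: at [25, 47, 57, 67, 76, 98, 110, 141, 153, 164, 177] ⇒ [26, 48, 58, 68, 77, 99, 111, 142, 154, 165, 178]
  HnxIII AGTC/2: at [11, 17, 31, 36, 41, 84, 90, 121, 125, 173, 184] ⇒ [13, 19, 33, 38, 43, 86, 92, 123, 127, 175, 186]

Pooled cuts: [13, 19, 26, 33, 38, 43, 48, 58, 68, 77, 86, 92, 99, 111, 123, 127, 142, 154, 165, 175, 178, 186]

Fragments:
  [0,13): 13 bp
  [13,19): 6 bp
  [19,26): 7 bp
  [26,33): 7 bp
  [33,38): 5 bp
  [38,43): 5 bp
  [43,48): 5 bp
  [48,58): 10 bp
  [58,68): 10 bp
  [68,77): 9 bp
  [77,86): 9 bp
  [86,92): 6 bp
  [92,99): 7 bp
  [99,111): 12 bp
  [111,123): 12 bp
  [123,127): 4 bp
  [127,142): 15 bp
  [142,154): 12 bp
  [154,165): 11 bp
  [165,175): 10 bp
  [175,178): 3 bp
  [178,186): 8 bp
  [186,188): 2 bp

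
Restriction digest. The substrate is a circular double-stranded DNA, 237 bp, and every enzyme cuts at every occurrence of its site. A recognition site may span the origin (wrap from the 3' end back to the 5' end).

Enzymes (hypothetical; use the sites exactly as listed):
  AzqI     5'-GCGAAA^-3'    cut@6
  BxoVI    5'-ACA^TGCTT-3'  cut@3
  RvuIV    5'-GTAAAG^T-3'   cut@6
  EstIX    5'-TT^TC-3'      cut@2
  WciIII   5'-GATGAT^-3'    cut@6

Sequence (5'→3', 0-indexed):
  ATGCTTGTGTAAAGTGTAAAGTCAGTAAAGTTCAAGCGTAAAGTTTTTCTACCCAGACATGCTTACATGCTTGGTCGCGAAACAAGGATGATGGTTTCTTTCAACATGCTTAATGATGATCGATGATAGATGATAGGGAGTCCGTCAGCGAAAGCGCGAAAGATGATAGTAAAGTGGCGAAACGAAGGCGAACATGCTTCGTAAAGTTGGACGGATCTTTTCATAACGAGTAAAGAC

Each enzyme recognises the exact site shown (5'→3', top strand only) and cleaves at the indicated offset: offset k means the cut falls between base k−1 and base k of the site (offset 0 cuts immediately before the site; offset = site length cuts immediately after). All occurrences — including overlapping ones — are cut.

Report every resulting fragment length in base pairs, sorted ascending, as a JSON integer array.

Per-enzyme occurrences:
  AzqI GCGAAA/6: at [76, 147, 155, 176] ⇒ [82, 153, 161, 182]
  BxoVI ACATGCTT/3: at [56, 64, 103, 191, 235] ⇒ [1, 59, 67, 106, 194]
  RvuIV GTAAAGT/6: at [8, 15, 24, 37, 168, 200] ⇒ [14, 21, 30, 43, 174, 206]
  EstIX TTTC/2: at [45, 94, 98, 218] ⇒ [47, 96, 100, 220]
  WciIII GATGAT/6: at [86, 114, 121, 128, 161] ⇒ [92, 120, 127, 134, 167]

All cut coordinates (distinct, sorted): [1, 14, 21, 30, 43, 47, 59, 67, 82, 92, 96, 100, 106, 120, 127, 134, 153, 161, 167, 174, 182, 194, 206, 220]

Fragment lengths:
  1→14: 13 bp
  14→21: 7 bp
  21→30: 9 bp
  30→43: 13 bp
  43→47: 4 bp
  47→59: 12 bp
  59→67: 8 bp
  67→82: 15 bp
  82→92: 10 bp
  92→96: 4 bp
  96→100: 4 bp
  100→106: 6 bp
  106→120: 14 bp
  120→127: 7 bp
  127→134: 7 bp
  134→153: 19 bp
  153→161: 8 bp
  161→167: 6 bp
  167→174: 7 bp
  174→182: 8 bp
  182→194: 12 bp
  194→206: 12 bp
  206→220: 14 bp
  220→1 (wrap): 237-220+1 = 18 bp

[4,4,4,6,6,7,7,7,7,8,8,8,9,10,12,12,12,13,13,14,14,15,18,19]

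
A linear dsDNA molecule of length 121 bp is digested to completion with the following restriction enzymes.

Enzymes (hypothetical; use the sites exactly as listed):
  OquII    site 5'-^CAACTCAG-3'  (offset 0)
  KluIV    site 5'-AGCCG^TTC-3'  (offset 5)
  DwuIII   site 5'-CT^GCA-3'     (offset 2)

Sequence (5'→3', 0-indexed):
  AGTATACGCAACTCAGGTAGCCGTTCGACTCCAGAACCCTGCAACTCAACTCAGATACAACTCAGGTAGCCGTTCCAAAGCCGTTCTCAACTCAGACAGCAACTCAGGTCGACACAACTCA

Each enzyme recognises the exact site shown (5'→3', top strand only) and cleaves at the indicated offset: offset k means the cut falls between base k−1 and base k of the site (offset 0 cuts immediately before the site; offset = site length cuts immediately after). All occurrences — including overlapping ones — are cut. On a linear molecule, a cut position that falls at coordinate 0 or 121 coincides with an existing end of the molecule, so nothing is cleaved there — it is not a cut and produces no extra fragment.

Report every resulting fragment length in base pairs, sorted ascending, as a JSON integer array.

[4,6,8,11,11,12,15,15,17,22]

Scan for sites:
  OquII CAACTCAG/0: at [8, 46, 57, 87, 99] ⇒ [8, 46, 57, 87, 99]
  KluIV AGCCGTTC/5: at [18, 67, 78] ⇒ [23, 72, 83]
  DwuIII CTGCA/2: at [38] ⇒ [40]

Pooled cuts: [8, 23, 40, 46, 57, 72, 83, 87, 99]

Fragment lengths:
  [0,8): 8 bp
  [8,23): 15 bp
  [23,40): 17 bp
  [40,46): 6 bp
  [46,57): 11 bp
  [57,72): 15 bp
  [72,83): 11 bp
  [83,87): 4 bp
  [87,99): 12 bp
  [99,121): 22 bp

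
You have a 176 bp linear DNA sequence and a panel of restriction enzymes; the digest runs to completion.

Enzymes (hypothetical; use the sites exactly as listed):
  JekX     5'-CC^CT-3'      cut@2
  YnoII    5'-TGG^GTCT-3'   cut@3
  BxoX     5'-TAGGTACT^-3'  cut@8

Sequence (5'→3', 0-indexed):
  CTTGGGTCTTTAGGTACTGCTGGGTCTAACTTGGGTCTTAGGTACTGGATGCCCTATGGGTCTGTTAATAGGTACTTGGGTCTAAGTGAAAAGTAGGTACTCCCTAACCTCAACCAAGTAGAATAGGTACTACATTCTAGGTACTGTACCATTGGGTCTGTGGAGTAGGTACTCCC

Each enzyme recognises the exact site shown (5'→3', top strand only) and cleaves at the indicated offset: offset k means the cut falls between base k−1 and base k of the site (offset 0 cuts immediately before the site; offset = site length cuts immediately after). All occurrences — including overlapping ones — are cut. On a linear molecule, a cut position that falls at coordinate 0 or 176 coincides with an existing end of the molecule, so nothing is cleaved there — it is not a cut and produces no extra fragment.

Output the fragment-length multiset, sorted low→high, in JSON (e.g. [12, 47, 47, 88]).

[2,3,3,5,5,6,7,10,11,12,13,14,17,18,22,28]

Per-enzyme occurrences:
  JekX (CCCT, off=2): starts [51, 101] → cuts [53, 103]
  YnoII (TGGGTCT, off=3): starts [2, 20, 31, 56, 76, 152] → cuts [5, 23, 34, 59, 79, 155]
  BxoX (TAGGTACT, off=8): starts [10, 38, 68, 93, 123, 137, 165] → cuts [18, 46, 76, 101, 131, 145, 173]

Pooled cuts: [5, 18, 23, 34, 46, 53, 59, 76, 79, 101, 103, 131, 145, 155, 173]

Fragment lengths:
  [0,5): 5 bp
  [5,18): 13 bp
  [18,23): 5 bp
  [23,34): 11 bp
  [34,46): 12 bp
  [46,53): 7 bp
  [53,59): 6 bp
  [59,76): 17 bp
  [76,79): 3 bp
  [79,101): 22 bp
  [101,103): 2 bp
  [103,131): 28 bp
  [131,145): 14 bp
  [145,155): 10 bp
  [155,173): 18 bp
  [173,176): 3 bp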